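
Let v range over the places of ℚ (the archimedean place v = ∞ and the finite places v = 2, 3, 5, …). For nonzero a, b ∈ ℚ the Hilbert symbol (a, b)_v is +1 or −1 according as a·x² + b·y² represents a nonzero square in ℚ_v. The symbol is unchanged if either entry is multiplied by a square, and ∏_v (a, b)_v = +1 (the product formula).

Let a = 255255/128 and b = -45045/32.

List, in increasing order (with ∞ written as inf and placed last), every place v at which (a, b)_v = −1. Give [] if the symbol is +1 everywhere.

(a, b) ≡ (510510, -10010) mod (ℚ^×)²; places V = {2, 3, 5, 7, 11, 13, 17, ∞}.
(a,b)_∞: sgn(510510)=+, sgn(-10010)=−, so +1.
(a,b)_5: α=1, u≡2; β=1, v≡3 (mod 5); (2|5)=-1, (3|5)=-1; sign (−1)^0·-1^1·-1^1 = +1.
(a,b)_13: α=1, u≡4; β=1, v≡1 (mod 13); (4|13)=+1, (1|13)=+1; sign (−1)^0·+1^1·+1^1 = +1.
(a,b)_2: α=-7, β=-5; u≡7, v≡3 (mod 8); ε(u)ε(v)=1·1, αω(v)=-7·1, βω(u)=-5·0; sum ≡ 0  ⇒  +1.
(a,b)_11: α=1, u≡4; β=1, v≡3 (mod 11); (4|11)=+1, (3|11)=+1; sign (−1)^1·+1^1·+1^1 = -1.
(a,b)_7: α=1, u≡1; β=1, v≡3 (mod 7); (1|7)=+1, (3|7)=-1; sign (−1)^1·+1^1·-1^1 = +1.
(a,b)_17: α=1, u≡8; β=0, v≡6 (mod 17); (8|17)=+1, (6|17)=-1; sign (−1)^0·+1^0·-1^1 = -1.
(a,b)_3: α=1, u≡1; β=2, v≡1 (mod 3); (1|3)=+1, (1|3)=+1; sign (−1)^0·+1^2·+1^1 = +1.
(510510, -10010 / ℚ) ramifies at {11, 17}: a division algebra.

[11, 17]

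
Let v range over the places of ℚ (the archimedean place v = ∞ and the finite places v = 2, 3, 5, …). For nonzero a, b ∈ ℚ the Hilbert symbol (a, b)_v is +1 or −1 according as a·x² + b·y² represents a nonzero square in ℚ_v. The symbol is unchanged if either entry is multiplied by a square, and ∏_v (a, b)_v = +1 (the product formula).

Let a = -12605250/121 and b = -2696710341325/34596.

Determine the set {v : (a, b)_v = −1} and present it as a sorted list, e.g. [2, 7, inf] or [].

[3, 5, 13, inf]

(a, b) ≡ (-210, -13) mod (ℚ^×)²; places V = {2, 3, 5, 7, 11, 13, 31, ∞}.
(a,b)_31: α=0, u≡10; β=-2, v≡20 (mod 31); (10|31)=+1, (20|31)=+1; sign (−1)^0·+1^-2·+1^0 = +1.
(a,b)_∞: sgn(-210)=−, sgn(-13)=−, so -1.
(a,b)_2: α=1, β=-2; u≡7, v≡3 (mod 8); ε(u)ε(v)=1·1, αω(v)=1·1, βω(u)=-2·0; sum ≡ 0  ⇒  +1.
(a,b)_7: α=5, u≡3; β=4, v≡4 (mod 7); (3|7)=-1, (4|7)=+1; sign (−1)^0·-1^4·+1^5 = +1.
(a,b)_11: α=-2, u≡2; β=2, v≡9 (mod 11); (2|11)=-1, (9|11)=+1; sign (−1)^0·-1^2·+1^-2 = +1.
(a,b)_13: α=0, u≡11; β=5, v≡12 (mod 13); (11|13)=-1, (12|13)=+1; sign (−1)^0·-1^5·+1^0 = -1.
(a,b)_3: α=1, u≡2; β=-2, v≡2 (mod 3); (2|3)=-1, (2|3)=-1; sign (−1)^0·-1^-2·-1^1 = -1.
(a,b)_5: α=3, u≡3; β=2, v≡2 (mod 5); (3|5)=-1, (2|5)=-1; sign (−1)^0·-1^2·-1^3 = -1.
(-210, -13 / ℚ) ramifies at {3, 5, 13, ∞}: a division algebra.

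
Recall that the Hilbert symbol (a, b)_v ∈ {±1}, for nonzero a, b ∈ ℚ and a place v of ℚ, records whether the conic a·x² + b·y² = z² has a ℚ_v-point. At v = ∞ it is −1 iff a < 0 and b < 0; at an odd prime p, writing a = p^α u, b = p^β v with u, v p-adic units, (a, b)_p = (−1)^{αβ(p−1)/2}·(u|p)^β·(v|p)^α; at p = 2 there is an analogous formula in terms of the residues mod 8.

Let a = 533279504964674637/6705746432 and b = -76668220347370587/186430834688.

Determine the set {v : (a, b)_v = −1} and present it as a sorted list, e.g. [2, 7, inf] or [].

[13, 31]

(a, b) ≡ (1066, -33046) mod (ℚ^×)²; places V = {2, 3, 7, 11, 13, 17, 19, 29, 31, 41, 47, ∞}.
(a,b)_13: α=3, u≡10; β=3, v≡6 (mod 13); (10|13)=+1, (6|13)=-1; sign (−1)^0·+1^3·-1^3 = -1.
(a,b)_31: α=2, u≡12; β=1, v≡4 (mod 31); (12|31)=-1, (4|31)=+1; sign (−1)^0·-1^1·+1^2 = -1.
(a,b)_17: α=2, u≡5; β=2, v≡13 (mod 17); (5|17)=-1, (13|17)=+1; sign (−1)^0·-1^2·+1^2 = +1.
(a,b)_7: α=-2, u≡1; β=-2, v≡1 (mod 7); (1|7)=+1, (1|7)=+1; sign (−1)^0·+1^-2·+1^-2 = +1.
(a,b)_19: α=2, u≡8; β=4, v≡13 (mod 19); (8|19)=-1, (13|19)=-1; sign (−1)^0·-1^4·-1^2 = +1.
(a,b)_47: α=-2, u≡32; β=-2, v≡24 (mod 47); (32|47)=+1, (24|47)=+1; sign (−1)^0·+1^-2·+1^-2 = +1.
(a,b)_41: α=1, u≡30; β=1, v≡17 (mod 41); (30|41)=-1, (17|41)=-1; sign (−1)^0·-1^1·-1^1 = +1.
(a,b)_11: α=-2, u≡8; β=0, v≡1 (mod 11); (8|11)=-1, (1|11)=+1; sign (−1)^0·-1^0·+1^-2 = +1.
(a,b)_2: α=-9, β=-11; u≡5, v≡5 (mod 8); ε(u)ε(v)=0·0, αω(v)=-9·1, βω(u)=-11·1; sum ≡ 0  ⇒  +1.
(a,b)_3: α=10, u≡1; β=6, v≡2 (mod 3); (1|3)=+1, (2|3)=-1; sign (−1)^0·+1^6·-1^10 = +1.
(a,b)_∞: sgn(1066)=+, sgn(-33046)=−, so +1.
(a,b)_29: α=0, u≡7; β=-2, v≡27 (mod 29); (7|29)=+1, (27|29)=-1; sign (−1)^0·+1^-2·-1^0 = +1.
(1066, -33046 / ℚ) ramifies at {13, 31}: a division algebra.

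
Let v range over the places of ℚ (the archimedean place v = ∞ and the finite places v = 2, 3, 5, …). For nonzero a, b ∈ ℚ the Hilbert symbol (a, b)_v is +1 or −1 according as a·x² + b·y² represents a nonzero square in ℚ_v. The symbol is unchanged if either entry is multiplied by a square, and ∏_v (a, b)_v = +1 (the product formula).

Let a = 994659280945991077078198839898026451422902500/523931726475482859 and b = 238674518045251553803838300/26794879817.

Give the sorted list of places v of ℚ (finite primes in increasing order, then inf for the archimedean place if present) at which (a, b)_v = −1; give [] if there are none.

(a, b) ≡ (88179, 24871) mod (ℚ^×)²; places V = {2, 3, 5, 7, 11, 13, 17, 19, 23, 29, 31, 37, ∞}.
(a,b)_37: α=-6, u≡8; β=-4, v≡10 (mod 37); (8|37)=-1, (10|37)=+1; sign (−1)^0·-1^-4·+1^-6 = +1.
(a,b)_23: α=-2, u≡5; β=0, v≡16 (mod 23); (5|23)=-1, (16|23)=+1; sign (−1)^0·-1^0·+1^-2 = +1.
(a,b)_17: α=-1, u≡1; β=-1, v≡2 (mod 17); (1|17)=+1, (2|17)=+1; sign (−1)^0·+1^-1·+1^-1 = +1.
(a,b)_31: α=4, u≡30; β=2, v≡20 (mod 31); (30|31)=-1, (20|31)=+1; sign (−1)^0·-1^2·+1^4 = +1.
(a,b)_3: α=-3, u≡2; β=0, v≡1 (mod 3); (2|3)=-1, (1|3)=+1; sign (−1)^0·-1^0·+1^-3 = +1.
(a,b)_29: α=-2, u≡3; β=-2, v≡18 (mod 29); (3|29)=-1, (18|29)=-1; sign (−1)^0·-1^-2·-1^-2 = +1.
(a,b)_7: α=15, u≡2; β=9, v≡2 (mod 7); (2|7)=+1, (2|7)=+1; sign (−1)^1·+1^9·+1^15 = -1.
(a,b)_13: α=13, u≡4; β=8, v≡2 (mod 13); (4|13)=+1, (2|13)=-1; sign (−1)^0·+1^8·-1^13 = -1.
(a,b)_5: α=4, u≡1; β=2, v≡1 (mod 5); (1|5)=+1, (1|5)=+1; sign (−1)^0·+1^2·+1^4 = +1.
(a,b)_∞: sgn(88179)=+, sgn(24871)=+, so +1.
(a,b)_2: α=2, β=2; u≡3, v≡7 (mod 8); ε(u)ε(v)=1·1, αω(v)=2·0, βω(u)=2·1; sum ≡ 1  ⇒  -1.
(a,b)_19: α=5, u≡4; β=3, v≡1 (mod 19); (4|19)=+1, (1|19)=+1; sign (−1)^1·+1^3·+1^5 = -1.
(a,b)_11: α=2, u≡9; β=1, v≡2 (mod 11); (9|11)=+1, (2|11)=-1; sign (−1)^0·+1^1·-1^2 = +1.
(88179, 24871 / ℚ) ramifies at {2, 7, 13, 19}: a division algebra.

[2, 7, 13, 19]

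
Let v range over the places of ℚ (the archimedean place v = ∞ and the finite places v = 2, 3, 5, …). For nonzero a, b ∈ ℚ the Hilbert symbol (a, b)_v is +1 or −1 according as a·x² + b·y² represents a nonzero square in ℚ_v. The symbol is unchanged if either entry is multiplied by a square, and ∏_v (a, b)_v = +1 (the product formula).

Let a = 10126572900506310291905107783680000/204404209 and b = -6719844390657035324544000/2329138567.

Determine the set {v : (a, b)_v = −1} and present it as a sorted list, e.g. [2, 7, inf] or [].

Mod squares: a ≡ 358422, b ≡ -16555. Check v ∈ {∞, 2, 3, 5, 7, 11, 13, 17, 29, 31, 37, 41, 43, 47}.
v=∞: 358422 > 0 and -16555 < 0  ⇒  (a,b)_∞ = +1.
v=13: a=13^4·(≡10), b=13^4·(≡8) mod 13; (10|13)=+1, (8|13)=-1; (−1)^{4·4·6}·(+1)^4·(-1)^4 = +1.
v=17: a=17^-2·(≡7), b=17^-2·(≡5) mod 17; (7|17)=-1, (5|17)=-1; (−1)^{-2·-2·8}·(-1)^-2·(-1)^-2 = +1.
v=7: a=7^0·(≡2), b=7^-1·(≡4) mod 7; (2|7)=+1, (4|7)=+1; (−1)^{0·-1·3}·(+1)^-1·(+1)^0 = +1.
v=11: a=11^4·(≡3), b=11^3·(≡8) mod 11; (3|11)=+1, (8|11)=-1; (−1)^{4·3·5}·(+1)^3·(-1)^4 = +1.
v=47: a=47^3·(≡32), b=47^2·(≡14) mod 47; (32|47)=+1, (14|47)=+1; (−1)^{3·2·23}·(+1)^2·(+1)^3 = +1.
v=29: a=29^-4·(≡14), b=29^-2·(≡28) mod 29; (14|29)=-1, (28|29)=+1; (−1)^{-4·-2·14}·(-1)^-2·(+1)^-4 = +1.
v=41: a=41^3·(≡20), b=41^2·(≡32) mod 41; (20|41)=+1, (32|41)=+1; (−1)^{3·2·20}·(+1)^2·(+1)^3 = +1.
v=3: a=3^1·(≡2), b=3^2·(≡2) mod 3; (2|3)=-1, (2|3)=-1; (−1)^{1·2·1}·(-1)^2·(-1)^1 = -1.
v=43: a=43^2·(≡24), b=43^1·(≡42) mod 43; (24|43)=+1, (42|43)=-1; (−1)^{2·1·21}·(+1)^1·(-1)^2 = +1.
v=2: v_2(a)=15, v_2(b)=10; units ≡ 3, 5 (mod 8); ε·ε+αω+βω = 1·0+15·1+10·1 ≡ 1  ⇒  (a,b)_2 = -1.
v=31: a=31^3·(≡6), b=31^2·(≡12) mod 31; (6|31)=-1, (12|31)=-1; (−1)^{3·2·15}·(-1)^2·(-1)^3 = -1.
v=5: a=5^4·(≡2), b=5^3·(≡4) mod 5; (2|5)=-1, (4|5)=+1; (−1)^{4·3·2}·(-1)^3·(+1)^4 = -1.
v=37: a=37^0·(≡28), b=37^-2·(≡16) mod 37; (28|37)=+1, (16|37)=+1; (−1)^{0·-2·18}·(+1)^-2·(+1)^0 = +1.
|Ram(358422, -16555)| = 4, even; anisotropic at {2, 3, 5, 31}.

[2, 3, 5, 31]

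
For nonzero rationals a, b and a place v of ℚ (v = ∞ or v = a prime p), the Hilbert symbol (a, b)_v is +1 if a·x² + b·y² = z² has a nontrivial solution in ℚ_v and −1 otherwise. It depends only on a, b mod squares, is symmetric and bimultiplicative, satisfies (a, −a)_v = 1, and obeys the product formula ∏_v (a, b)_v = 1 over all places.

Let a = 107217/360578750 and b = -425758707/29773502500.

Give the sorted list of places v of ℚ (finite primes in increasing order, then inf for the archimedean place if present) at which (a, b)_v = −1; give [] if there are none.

[2, 11]

Mod squares: a ≡ 462, b ≡ -3. Check v ∈ {∞, 2, 3, 5, 7, 11, 17, 19, 29}.
v=29: a=29^-2·(≡21), b=29^-2·(≡27) mod 29; (21|29)=-1, (27|29)=-1; (−1)^{-2·-2·14}·(-1)^-2·(-1)^-2 = +1.
v=11: a=11^1·(≡3), b=11^2·(≡7) mod 11; (3|11)=+1, (7|11)=-1; (−1)^{1·2·5}·(+1)^2·(-1)^1 = -1.
v=∞: 462 > 0 and -3 < 0  ⇒  (a,b)_∞ = +1.
v=3: a=3^3·(≡1), b=3^3·(≡2) mod 3; (1|3)=+1, (2|3)=-1; (−1)^{3·3·1}·(+1)^3·(-1)^3 = +1.
v=5: a=5^-4·(≡2), b=5^-4·(≡2) mod 5; (2|5)=-1, (2|5)=-1; (−1)^{-4·-4·2}·(-1)^-4·(-1)^-4 = +1.
v=7: a=7^-3·(≡3), b=7^-2·(≡2) mod 7; (3|7)=-1, (2|7)=+1; (−1)^{-3·-2·3}·(-1)^-2·(+1)^-3 = +1.
v=19: a=19^2·(≡7), b=19^4·(≡11) mod 19; (7|19)=+1, (11|19)=+1; (−1)^{2·4·9}·(+1)^4·(+1)^2 = +1.
v=2: v_2(a)=-1, v_2(b)=-2; units ≡ 7, 5 (mod 8); ε·ε+αω+βω = 1·0+-1·1+-2·0 ≡ 1  ⇒  (a,b)_2 = -1.
v=17: a=17^0·(≡14), b=17^-2·(≡3) mod 17; (14|17)=-1, (3|17)=-1; (−1)^{0·-2·8}·(-1)^-2·(-1)^0 = +1.
Ram(462, -3) = {2, 11}; no ℚ_2-point on the conic.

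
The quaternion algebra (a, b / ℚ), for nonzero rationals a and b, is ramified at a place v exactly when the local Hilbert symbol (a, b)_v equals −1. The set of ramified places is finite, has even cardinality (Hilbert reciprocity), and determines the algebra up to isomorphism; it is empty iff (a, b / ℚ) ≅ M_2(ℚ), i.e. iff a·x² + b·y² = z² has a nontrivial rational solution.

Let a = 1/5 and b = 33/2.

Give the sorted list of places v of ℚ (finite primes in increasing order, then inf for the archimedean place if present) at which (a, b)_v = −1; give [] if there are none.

Mod squares: a ≡ 5, b ≡ 66. Check v ∈ {∞, 2, 3, 5, 11}.
v=3: a=3^0·(≡2), b=3^1·(≡1) mod 3; (2|3)=-1, (1|3)=+1; (−1)^{0·1·1}·(-1)^1·(+1)^0 = -1.
v=2: v_2(a)=0, v_2(b)=-1; units ≡ 5, 1 (mod 8); ε·ε+αω+βω = 0·0+0·0+-1·1 ≡ 1  ⇒  (a,b)_2 = -1.
v=5: a=5^-1·(≡1), b=5^0·(≡4) mod 5; (1|5)=+1, (4|5)=+1; (−1)^{-1·0·2}·(+1)^0·(+1)^-1 = +1.
v=∞: 5 > 0 and 66 > 0  ⇒  (a,b)_∞ = +1.
v=11: a=11^0·(≡9), b=11^1·(≡7) mod 11; (9|11)=+1, (7|11)=-1; (−1)^{0·1·5}·(+1)^1·(-1)^0 = +1.
|Ram(5, 66)| = 2, even; anisotropic at {2, 3}.

[2, 3]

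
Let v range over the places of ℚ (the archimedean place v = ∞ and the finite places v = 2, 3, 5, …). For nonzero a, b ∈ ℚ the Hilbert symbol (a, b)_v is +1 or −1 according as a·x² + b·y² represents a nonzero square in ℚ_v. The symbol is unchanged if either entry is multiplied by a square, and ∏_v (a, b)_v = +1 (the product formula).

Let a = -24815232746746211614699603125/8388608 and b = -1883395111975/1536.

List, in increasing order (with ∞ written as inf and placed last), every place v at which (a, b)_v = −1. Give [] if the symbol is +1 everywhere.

[2, 43, 47, inf]

(a, b) ≡ (-262730, -3354) mod (ℚ^×)²; places V = {2, 3, 5, 13, 19, 43, 47, ∞}.
(a,b)_47: α=5, u≡3; β=2, v≡22 (mod 47); (3|47)=+1, (22|47)=-1; sign (−1)^0·+1^2·-1^5 = -1.
(a,b)_5: α=5, u≡4; β=2, v≡1 (mod 5); (4|5)=+1, (1|5)=+1; sign (−1)^0·+1^2·+1^5 = +1.
(a,b)_13: α=5, u≡6; β=3, v≡6 (mod 13); (6|13)=-1, (6|13)=-1; sign (−1)^0·-1^3·-1^5 = +1.
(a,b)_∞: sgn(-262730)=−, sgn(-3354)=−, so -1.
(a,b)_2: α=-23, β=-9; u≡3, v≡3 (mod 8); ε(u)ε(v)=1·1, αω(v)=-23·1, βω(u)=-9·1; sum ≡ 1  ⇒  -1.
(a,b)_3: α=2, u≡1; β=-1, v≡1 (mod 3); (1|3)=+1, (1|3)=+1; sign (−1)^0·+1^-1·+1^2 = +1.
(a,b)_43: α=3, u≡39; β=1, v≡2 (mod 43); (39|43)=-1, (2|43)=-1; sign (−1)^1·-1^1·-1^3 = -1.
(a,b)_19: α=4, u≡14; β=2, v≡11 (mod 19); (14|19)=-1, (11|19)=+1; sign (−1)^0·-1^2·+1^4 = +1.
(-262730, -3354 / ℚ) ramifies at {2, 43, 47, ∞}: a division algebra.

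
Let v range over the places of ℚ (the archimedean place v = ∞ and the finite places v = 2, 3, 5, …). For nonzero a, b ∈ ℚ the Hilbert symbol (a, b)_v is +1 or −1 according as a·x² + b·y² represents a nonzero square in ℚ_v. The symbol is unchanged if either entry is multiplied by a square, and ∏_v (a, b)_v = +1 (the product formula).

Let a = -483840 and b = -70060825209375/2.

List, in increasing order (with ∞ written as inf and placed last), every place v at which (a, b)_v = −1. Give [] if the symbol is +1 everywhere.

(a, b) ≡ (-210, -51870) mod (ℚ^×)²; places V = {2, 3, 5, 7, 11, 13, 19, ∞}.
(a,b)_3: α=3, u≡2; β=7, v≡2 (mod 3); (2|3)=-1, (2|3)=-1; sign (−1)^1·-1^7·-1^3 = -1.
(a,b)_∞: sgn(-210)=−, sgn(-51870)=−, so -1.
(a,b)_11: α=0, u≡6; β=2, v≡10 (mod 11); (6|11)=-1, (10|11)=-1; sign (−1)^0·-1^2·-1^0 = +1.
(a,b)_2: α=9, β=-1; u≡7, v≡1 (mod 8); ε(u)ε(v)=1·0, αω(v)=9·0, βω(u)=-1·0; sum ≡ 0  ⇒  +1.
(a,b)_13: α=0, u≡7; β=1, v≡10 (mod 13); (7|13)=-1, (10|13)=+1; sign (−1)^0·-1^1·+1^0 = -1.
(a,b)_7: α=1, u≡5; β=3, v≡3 (mod 7); (5|7)=-1, (3|7)=-1; sign (−1)^1·-1^3·-1^1 = -1.
(a,b)_19: α=0, u≡14; β=1, v≡17 (mod 19); (14|19)=-1, (17|19)=+1; sign (−1)^0·-1^1·+1^0 = -1.
(a,b)_5: α=1, u≡2; β=5, v≡4 (mod 5); (2|5)=-1, (4|5)=+1; sign (−1)^0·-1^5·+1^1 = -1.
|Ram(-210, -51870)| = 6, even; anisotropic at {3, 5, 7, 13, 19, ∞}.

[3, 5, 7, 13, 19, inf]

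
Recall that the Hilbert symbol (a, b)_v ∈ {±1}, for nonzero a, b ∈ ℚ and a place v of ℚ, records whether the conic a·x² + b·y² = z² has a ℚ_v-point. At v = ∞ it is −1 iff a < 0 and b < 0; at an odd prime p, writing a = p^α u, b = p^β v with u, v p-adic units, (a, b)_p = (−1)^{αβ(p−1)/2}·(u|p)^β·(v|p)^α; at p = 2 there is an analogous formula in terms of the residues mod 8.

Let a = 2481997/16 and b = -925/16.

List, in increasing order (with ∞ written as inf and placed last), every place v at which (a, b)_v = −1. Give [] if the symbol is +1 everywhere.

[]

(a, b) ≡ (37, -37) mod (ℚ^×)²; places V = {2, 5, 7, 37, ∞}.
(a,b)_37: α=3, u≡10; β=1, v≡10 (mod 37); (10|37)=+1, (10|37)=+1; sign (−1)^0·+1^1·+1^3 = +1.
(a,b)_∞: sgn(37)=+, sgn(-37)=−, so +1.
(a,b)_7: α=2, u≡4; β=0, v≡3 (mod 7); (4|7)=+1, (3|7)=-1; sign (−1)^0·+1^0·-1^2 = +1.
(a,b)_5: α=0, u≡2; β=2, v≡3 (mod 5); (2|5)=-1, (3|5)=-1; sign (−1)^0·-1^2·-1^0 = +1.
(a,b)_2: α=-4, β=-4; u≡5, v≡3 (mod 8); ε(u)ε(v)=0·1, αω(v)=-4·1, βω(u)=-4·1; sum ≡ 0  ⇒  +1.
Every local symbol is +1, so the conic 37·x² + -37·y² = z² has ℚ_v-points for all v and hence a ℚ-point; (a, b / ℚ) ≅ M_2(ℚ).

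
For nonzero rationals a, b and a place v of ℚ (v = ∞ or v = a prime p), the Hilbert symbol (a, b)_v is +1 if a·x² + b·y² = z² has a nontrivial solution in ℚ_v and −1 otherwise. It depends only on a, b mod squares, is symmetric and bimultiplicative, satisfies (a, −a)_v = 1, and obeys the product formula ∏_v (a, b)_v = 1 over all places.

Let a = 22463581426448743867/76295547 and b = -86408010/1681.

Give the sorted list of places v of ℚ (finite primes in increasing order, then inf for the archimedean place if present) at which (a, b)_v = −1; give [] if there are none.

[13, 19]

Mod squares: a ≡ 561, b ≡ -56810. Check v ∈ {∞, 2, 3, 5, 11, 13, 17, 19, 23, 41}.
v=11: a=11^1·(≡7), b=11^0·(≡9) mod 11; (7|11)=-1, (9|11)=+1; (−1)^{1·0·5}·(-1)^0·(+1)^1 = +1.
v=41: a=41^-4·(≡30), b=41^-2·(≡23) mod 41; (30|41)=-1, (23|41)=+1; (−1)^{-4·-2·20}·(-1)^-2·(+1)^-4 = +1.
v=13: a=13^6·(≡11), b=13^3·(≡2) mod 13; (11|13)=-1, (2|13)=-1; (−1)^{6·3·6}·(-1)^3·(-1)^6 = -1.
v=∞: 561 > 0 and -56810 < 0  ⇒  (a,b)_∞ = +1.
v=19: a=19^6·(≡2), b=19^1·(≡14) mod 19; (2|19)=-1, (14|19)=-1; (−1)^{6·1·9}·(-1)^1·(-1)^6 = -1.
v=23: a=23^2·(≡8), b=23^1·(≡21) mod 23; (8|23)=+1, (21|23)=-1; (−1)^{2·1·11}·(+1)^1·(-1)^2 = +1.
v=2: v_2(a)=0, v_2(b)=1; units ≡ 1, 3 (mod 8); ε·ε+αω+βω = 0·1+0·1+1·0 ≡ 0  ⇒  (a,b)_2 = +1.
v=5: a=5^0·(≡1), b=5^1·(≡3) mod 5; (1|5)=+1, (3|5)=-1; (−1)^{0·1·2}·(+1)^1·(-1)^0 = +1.
v=3: a=3^-3·(≡1), b=3^2·(≡1) mod 3; (1|3)=+1, (1|3)=+1; (−1)^{-3·2·1}·(+1)^2·(+1)^-3 = +1.
v=17: a=17^1·(≡9), b=17^0·(≡1) mod 17; (9|17)=+1, (1|17)=+1; (−1)^{1·0·8}·(+1)^0·(+1)^1 = +1.
|Ram(561, -56810)| = 2, even; anisotropic at {13, 19}.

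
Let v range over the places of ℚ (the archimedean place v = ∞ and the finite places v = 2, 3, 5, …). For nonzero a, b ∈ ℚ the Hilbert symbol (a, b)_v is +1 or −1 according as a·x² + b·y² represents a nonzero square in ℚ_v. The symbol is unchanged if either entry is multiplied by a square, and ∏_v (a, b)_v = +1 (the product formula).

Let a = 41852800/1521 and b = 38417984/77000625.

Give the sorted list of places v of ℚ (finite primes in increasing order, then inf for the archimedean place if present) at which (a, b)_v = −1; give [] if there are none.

[11, 29]

Mod squares: a ≡ 26158, b ≡ 41. Check v ∈ {∞, 2, 3, 5, 11, 13, 29, 41}.
v=2: v_2(a)=7, v_2(b)=6; units ≡ 7, 1 (mod 8); ε·ε+αω+βω = 1·0+7·0+6·0 ≡ 0  ⇒  (a,b)_2 = +1.
v=5: a=5^2·(≡2), b=5^-4·(≡4) mod 5; (2|5)=-1, (4|5)=+1; (−1)^{2·-4·2}·(-1)^-4·(+1)^2 = +1.
v=29: a=29^1·(≡19), b=29^0·(≡27) mod 29; (19|29)=-1, (27|29)=-1; (−1)^{1·0·14}·(-1)^0·(-1)^1 = -1.
v=41: a=41^1·(≡16), b=41^1·(≡10) mod 41; (16|41)=+1, (10|41)=+1; (−1)^{1·1·20}·(+1)^1·(+1)^1 = +1.
v=3: a=3^-2·(≡1), b=3^-6·(≡2) mod 3; (1|3)=+1, (2|3)=-1; (−1)^{-2·-6·1}·(+1)^-6·(-1)^-2 = +1.
v=11: a=11^1·(≡7), b=11^4·(≡8) mod 11; (7|11)=-1, (8|11)=-1; (−1)^{1·4·5}·(-1)^4·(-1)^1 = -1.
v=∞: 26158 > 0 and 41 > 0  ⇒  (a,b)_∞ = +1.
v=13: a=13^-2·(≡6), b=13^-2·(≡7) mod 13; (6|13)=-1, (7|13)=-1; (−1)^{-2·-2·6}·(-1)^-2·(-1)^-2 = +1.
Ram(26158, 41) = {11, 29}; no ℚ_11-point on the conic.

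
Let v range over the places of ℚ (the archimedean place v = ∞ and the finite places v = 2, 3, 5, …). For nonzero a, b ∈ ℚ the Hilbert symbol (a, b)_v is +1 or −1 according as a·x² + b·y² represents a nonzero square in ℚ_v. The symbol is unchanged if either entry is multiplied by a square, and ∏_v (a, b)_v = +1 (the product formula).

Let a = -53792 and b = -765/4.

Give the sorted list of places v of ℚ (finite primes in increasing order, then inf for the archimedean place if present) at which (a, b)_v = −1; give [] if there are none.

Mod squares: a ≡ -2, b ≡ -85. Check v ∈ {∞, 2, 3, 5, 17, 41}.
v=∞: -2 < 0 and -85 < 0  ⇒  (a,b)_∞ = -1.
v=2: v_2(a)=5, v_2(b)=-2; units ≡ 7, 3 (mod 8); ε·ε+αω+βω = 1·1+5·1+-2·0 ≡ 0  ⇒  (a,b)_2 = +1.
v=17: a=17^0·(≡13), b=17^1·(≡10) mod 17; (13|17)=+1, (10|17)=-1; (−1)^{0·1·8}·(+1)^1·(-1)^0 = +1.
v=5: a=5^0·(≡3), b=5^1·(≡3) mod 5; (3|5)=-1, (3|5)=-1; (−1)^{0·1·2}·(-1)^1·(-1)^0 = -1.
v=3: a=3^0·(≡1), b=3^2·(≡2) mod 3; (1|3)=+1, (2|3)=-1; (−1)^{0·2·1}·(+1)^2·(-1)^0 = +1.
v=41: a=41^2·(≡9), b=41^0·(≡24) mod 41; (9|41)=+1, (24|41)=-1; (−1)^{2·0·20}·(+1)^0·(-1)^2 = +1.
(-2, -85 / ℚ) ramifies at {5, ∞}: a division algebra.

[5, inf]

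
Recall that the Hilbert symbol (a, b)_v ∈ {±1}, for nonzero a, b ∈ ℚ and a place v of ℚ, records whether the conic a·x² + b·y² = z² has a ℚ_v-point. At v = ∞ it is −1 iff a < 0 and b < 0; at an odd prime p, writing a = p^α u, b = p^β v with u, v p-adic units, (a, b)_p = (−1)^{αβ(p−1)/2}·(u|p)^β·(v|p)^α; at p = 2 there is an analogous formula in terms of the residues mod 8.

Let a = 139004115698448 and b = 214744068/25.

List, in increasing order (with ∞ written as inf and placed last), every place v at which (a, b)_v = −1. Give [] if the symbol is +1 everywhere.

Mod squares: a ≡ 11917362457, b ≡ 121737. Check v ∈ {∞, 2, 3, 5, 7, 11, 13, 17, 19, 29, 31, 41}.
v=41: a=41^1·(≡16), b=41^0·(≡20) mod 41; (16|41)=+1, (20|41)=+1; (−1)^{1·0·20}·(+1)^0·(+1)^1 = +1.
v=∞: 11917362457 > 0 and 121737 > 0  ⇒  (a,b)_∞ = +1.
v=29: a=29^1·(≡27), b=29^0·(≡1) mod 29; (27|29)=-1, (1|29)=+1; (−1)^{1·0·14}·(-1)^0·(+1)^1 = +1.
v=31: a=31^1·(≡4), b=31^1·(≡26) mod 31; (4|31)=+1, (26|31)=-1; (−1)^{1·1·15}·(+1)^1·(-1)^1 = +1.
v=19: a=19^1·(≡5), b=19^0·(≡17) mod 19; (5|19)=+1, (17|19)=+1; (−1)^{1·0·9}·(+1)^0·(+1)^1 = +1.
v=2: v_2(a)=4, v_2(b)=2; units ≡ 1, 1 (mod 8); ε·ε+αω+βω = 0·0+4·0+2·0 ≡ 0  ⇒  (a,b)_2 = +1.
v=3: a=3^6·(≡1), b=3^3·(≡1) mod 3; (1|3)=+1, (1|3)=+1; (−1)^{6·3·1}·(+1)^3·(+1)^6 = +1.
v=7: a=7^1·(≡3), b=7^3·(≡6) mod 7; (3|7)=-1, (6|7)=-1; (−1)^{1·3·3}·(-1)^3·(-1)^1 = -1.
v=13: a=13^1·(≡11), b=13^0·(≡7) mod 13; (11|13)=-1, (7|13)=-1; (−1)^{1·0·6}·(-1)^0·(-1)^1 = -1.
v=17: a=17^1·(≡10), b=17^1·(≡15) mod 17; (10|17)=-1, (15|17)=+1; (−1)^{1·1·8}·(-1)^1·(+1)^1 = -1.
v=11: a=11^1·(≡3), b=11^1·(≡5) mod 11; (3|11)=+1, (5|11)=+1; (−1)^{1·1·5}·(+1)^1·(+1)^1 = -1.
v=5: a=5^0·(≡3), b=5^-2·(≡3) mod 5; (3|5)=-1, (3|5)=-1; (−1)^{0·-2·2}·(-1)^-2·(-1)^0 = +1.
|Ram(11917362457, 121737)| = 4, even; anisotropic at {7, 11, 13, 17}.

[7, 11, 13, 17]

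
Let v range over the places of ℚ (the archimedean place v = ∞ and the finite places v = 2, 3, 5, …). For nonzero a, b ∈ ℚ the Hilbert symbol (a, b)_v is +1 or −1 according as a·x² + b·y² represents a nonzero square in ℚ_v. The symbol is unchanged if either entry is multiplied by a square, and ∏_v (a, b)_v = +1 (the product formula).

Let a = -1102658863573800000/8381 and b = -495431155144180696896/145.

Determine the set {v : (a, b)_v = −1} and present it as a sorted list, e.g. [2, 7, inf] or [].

[2, 3, 19, 29, 37, inf]

(a, b) ≡ (-305805, -14684005) mod (ℚ^×)²; places V = {2, 3, 5, 7, 13, 17, 19, 23, 29, 37, ∞}.
(a,b)_∞: sgn(-305805)=−, sgn(-14684005)=−, so -1.
(a,b)_17: α=-2, u≡2; β=1, v≡7 (mod 17); (2|17)=+1, (7|17)=-1; sign (−1)^0·+1^1·-1^-2 = +1.
(a,b)_19: α=3, u≡4; β=4, v≡2 (mod 19); (4|19)=+1, (2|19)=-1; sign (−1)^0·+1^4·-1^3 = -1.
(a,b)_2: α=6, β=6; u≡3, v≡3 (mod 8); ε(u)ε(v)=1·1, αω(v)=6·1, βω(u)=6·1; sum ≡ 1  ⇒  -1.
(a,b)_23: α=2, u≡3; β=3, v≡10 (mod 23); (3|23)=+1, (10|23)=-1; sign (−1)^0·+1^3·-1^2 = +1.
(a,b)_37: α=1, u≡22; β=1, v≡4 (mod 37); (22|37)=-1, (4|37)=+1; sign (−1)^0·-1^1·+1^1 = -1.
(a,b)_13: α=2, u≡8; β=2, v≡6 (mod 13); (8|13)=-1, (6|13)=-1; sign (−1)^0·-1^2·-1^2 = +1.
(a,b)_5: α=5, u≡4; β=-1, v≡1 (mod 5); (4|5)=+1, (1|5)=+1; sign (−1)^0·+1^-1·+1^5 = +1.
(a,b)_29: α=-1, u≡10; β=-1, v≡9 (mod 29); (10|29)=-1, (9|29)=+1; sign (−1)^0·-1^-1·+1^-1 = -1.
(a,b)_3: α=5, u≡2; β=8, v≡2 (mod 3); (2|3)=-1, (2|3)=-1; sign (−1)^0·-1^8·-1^5 = -1.
(a,b)_7: α=0, u≡4; β=1, v≡5 (mod 7); (4|7)=+1, (5|7)=-1; sign (−1)^0·+1^1·-1^0 = +1.
Ram(-305805, -14684005) = {2, 3, 19, 29, 37, ∞}; no ℚ_2-point on the conic.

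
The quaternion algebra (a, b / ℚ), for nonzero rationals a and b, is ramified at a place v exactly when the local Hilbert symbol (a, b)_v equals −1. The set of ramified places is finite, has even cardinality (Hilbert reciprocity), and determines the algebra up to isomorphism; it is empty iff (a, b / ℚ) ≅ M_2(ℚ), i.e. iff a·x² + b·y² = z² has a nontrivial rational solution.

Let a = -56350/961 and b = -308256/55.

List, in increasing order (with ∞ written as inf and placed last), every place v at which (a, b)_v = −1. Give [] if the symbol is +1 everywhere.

Mod squares: a ≡ -46, b ≡ -6270. Check v ∈ {∞, 2, 3, 5, 7, 11, 13, 19, 23, 31}.
v=5: a=5^2·(≡1), b=5^-1·(≡4) mod 5; (1|5)=+1, (4|5)=+1; (−1)^{2·-1·2}·(+1)^-1·(+1)^2 = +1.
v=2: v_2(a)=1, v_2(b)=5; units ≡ 1, 1 (mod 8); ε·ε+αω+βω = 0·0+1·0+5·0 ≡ 0  ⇒  (a,b)_2 = +1.
v=13: a=13^0·(≡8), b=13^2·(≡3) mod 13; (8|13)=-1, (3|13)=+1; (−1)^{0·2·6}·(-1)^2·(+1)^0 = +1.
v=3: a=3^0·(≡2), b=3^1·(≡1) mod 3; (2|3)=-1, (1|3)=+1; (−1)^{0·1·1}·(-1)^1·(+1)^0 = -1.
v=∞: -46 < 0 and -6270 < 0  ⇒  (a,b)_∞ = -1.
v=31: a=31^-2·(≡8), b=31^0·(≡21) mod 31; (8|31)=+1, (21|31)=-1; (−1)^{-2·0·15}·(+1)^0·(-1)^-2 = +1.
v=11: a=11^0·(≡9), b=11^-1·(≡6) mod 11; (9|11)=+1, (6|11)=-1; (−1)^{0·-1·5}·(+1)^-1·(-1)^0 = +1.
v=23: a=23^1·(≡7), b=23^0·(≡4) mod 23; (7|23)=-1, (4|23)=+1; (−1)^{1·0·11}·(-1)^0·(+1)^1 = +1.
v=7: a=7^2·(≡6), b=7^0·(≡4) mod 7; (6|7)=-1, (4|7)=+1; (−1)^{2·0·3}·(-1)^0·(+1)^2 = +1.
v=19: a=19^0·(≡9), b=19^1·(≡18) mod 19; (9|19)=+1, (18|19)=-1; (−1)^{0·1·9}·(+1)^1·(-1)^0 = +1.
Ram(-46, -6270) = {3, ∞}; no ℚ_3-point on the conic.

[3, inf]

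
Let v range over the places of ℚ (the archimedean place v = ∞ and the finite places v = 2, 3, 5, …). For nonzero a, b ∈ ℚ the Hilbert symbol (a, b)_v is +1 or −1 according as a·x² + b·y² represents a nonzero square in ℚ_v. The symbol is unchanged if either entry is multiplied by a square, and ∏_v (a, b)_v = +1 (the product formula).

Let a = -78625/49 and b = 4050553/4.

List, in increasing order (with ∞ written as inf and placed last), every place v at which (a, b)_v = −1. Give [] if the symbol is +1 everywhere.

[5, 17, 31, 37]

(a, b) ≡ (-3145, 7657) mod (ℚ^×)²; places V = {2, 5, 7, 13, 17, 19, 23, 31, 37, ∞}.
(a,b)_13: α=0, u≡9; β=1, v≡9 (mod 13); (9|13)=+1, (9|13)=+1; sign (−1)^0·+1^1·+1^0 = +1.
(a,b)_5: α=3, u≡4; β=0, v≡2 (mod 5); (4|5)=+1, (2|5)=-1; sign (−1)^0·+1^0·-1^3 = -1.
(a,b)_31: α=0, u≡15; β=1, v≡15 (mod 31); (15|31)=-1, (15|31)=-1; sign (−1)^0·-1^1·-1^0 = -1.
(a,b)_7: α=-2, u≡6; β=0, v≡6 (mod 7); (6|7)=-1, (6|7)=-1; sign (−1)^0·-1^0·-1^-2 = +1.
(a,b)_2: α=0, β=-2; u≡7, v≡1 (mod 8); ε(u)ε(v)=1·0, αω(v)=0·0, βω(u)=-2·0; sum ≡ 0  ⇒  +1.
(a,b)_23: α=0, u≡4; β=2, v≡11 (mod 23); (4|23)=+1, (11|23)=-1; sign (−1)^0·+1^2·-1^0 = +1.
(a,b)_37: α=1, u≡11; β=0, v≡13 (mod 37); (11|37)=+1, (13|37)=-1; sign (−1)^0·+1^0·-1^1 = -1.
(a,b)_17: α=1, u≡9; β=0, v≡12 (mod 17); (9|17)=+1, (12|17)=-1; sign (−1)^0·+1^0·-1^1 = -1.
(a,b)_∞: sgn(-3145)=−, sgn(7657)=+, so +1.
(a,b)_19: α=0, u≡17; β=1, v≡16 (mod 19); (17|19)=+1, (16|19)=+1; sign (−1)^0·+1^1·+1^0 = +1.
(-3145, 7657 / ℚ) ramifies at {5, 17, 31, 37}: a division algebra.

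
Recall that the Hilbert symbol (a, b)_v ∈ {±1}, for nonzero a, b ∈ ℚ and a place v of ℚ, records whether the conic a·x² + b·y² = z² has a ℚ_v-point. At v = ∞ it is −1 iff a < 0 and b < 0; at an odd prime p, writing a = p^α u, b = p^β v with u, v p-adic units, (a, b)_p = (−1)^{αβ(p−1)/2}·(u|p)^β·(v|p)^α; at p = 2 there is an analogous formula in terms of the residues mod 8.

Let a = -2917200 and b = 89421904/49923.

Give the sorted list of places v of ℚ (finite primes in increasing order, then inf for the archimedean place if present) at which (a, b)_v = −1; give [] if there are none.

(a, b) ≡ (-7293, 138567) mod (ℚ^×)²; places V = {2, 3, 5, 11, 13, 17, 19, 43, ∞}.
(a,b)_3: α=1, u≡2; β=-3, v≡1 (mod 3); (2|3)=-1, (1|3)=+1; sign (−1)^1·-1^-3·+1^1 = +1.
(a,b)_11: α=1, u≡10; β=3, v≡8 (mod 11); (10|11)=-1, (8|11)=-1; sign (−1)^1·-1^3·-1^1 = -1.
(a,b)_19: α=0, u≡3; β=1, v≡4 (mod 19); (3|19)=-1, (4|19)=+1; sign (−1)^0·-1^1·+1^0 = -1.
(a,b)_∞: sgn(-7293)=−, sgn(138567)=+, so +1.
(a,b)_13: α=1, u≡6; β=1, v≡3 (mod 13); (6|13)=-1, (3|13)=+1; sign (−1)^0·-1^1·+1^1 = -1.
(a,b)_5: α=2, u≡2; β=0, v≡3 (mod 5); (2|5)=-1, (3|5)=-1; sign (−1)^0·-1^0·-1^2 = +1.
(a,b)_43: α=0, u≡6; β=-2, v≡13 (mod 43); (6|43)=+1, (13|43)=+1; sign (−1)^0·+1^-2·+1^0 = +1.
(a,b)_17: α=1, u≡15; β=1, v≡16 (mod 17); (15|17)=+1, (16|17)=+1; sign (−1)^0·+1^1·+1^1 = +1.
(a,b)_2: α=4, β=4; u≡3, v≡7 (mod 8); ε(u)ε(v)=1·1, αω(v)=4·0, βω(u)=4·1; sum ≡ 1  ⇒  -1.
Ram(-7293, 138567) = {2, 11, 13, 19}; no ℚ_2-point on the conic.

[2, 11, 13, 19]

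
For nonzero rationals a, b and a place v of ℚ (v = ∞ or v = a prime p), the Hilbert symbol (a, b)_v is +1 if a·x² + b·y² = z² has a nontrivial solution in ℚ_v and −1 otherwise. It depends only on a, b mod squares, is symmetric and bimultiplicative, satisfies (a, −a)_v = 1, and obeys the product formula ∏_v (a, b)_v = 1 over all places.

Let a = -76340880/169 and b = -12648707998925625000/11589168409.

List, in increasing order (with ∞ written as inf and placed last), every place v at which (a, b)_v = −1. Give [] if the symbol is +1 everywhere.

[2, 5, 17, inf]

Mod squares: a ≡ -6545, b ≡ -10. Check v ∈ {∞, 2, 3, 5, 7, 11, 13, 17}.
v=5: a=5^1·(≡1), b=5^7·(≡3) mod 5; (1|5)=+1, (3|5)=-1; (−1)^{1·7·2}·(+1)^7·(-1)^1 = -1.
v=11: a=11^1·(≡10), b=11^4·(≡4) mod 11; (10|11)=-1, (4|11)=+1; (−1)^{1·4·5}·(-1)^4·(+1)^1 = +1.
v=7: a=7^1·(≡6), b=7^-4·(≡4) mod 7; (6|7)=-1, (4|7)=+1; (−1)^{1·-4·3}·(-1)^-4·(+1)^1 = +1.
v=3: a=3^6·(≡1), b=3^14·(≡2) mod 3; (1|3)=+1, (2|3)=-1; (−1)^{6·14·1}·(+1)^14·(-1)^6 = +1.
v=13: a=13^-2·(≡8), b=13^-6·(≡9) mod 13; (8|13)=-1, (9|13)=+1; (−1)^{-2·-6·6}·(-1)^-6·(+1)^-2 = +1.
v=∞: -6545 < 0 and -10 < 0  ⇒  (a,b)_∞ = -1.
v=2: v_2(a)=4, v_2(b)=3; units ≡ 7, 3 (mod 8); ε·ε+αω+βω = 1·1+4·1+3·0 ≡ 1  ⇒  (a,b)_2 = -1.
v=17: a=17^1·(≡5), b=17^2·(≡7) mod 17; (5|17)=-1, (7|17)=-1; (−1)^{1·2·8}·(-1)^2·(-1)^1 = -1.
|Ram(-6545, -10)| = 4, even; anisotropic at {2, 5, 17, ∞}.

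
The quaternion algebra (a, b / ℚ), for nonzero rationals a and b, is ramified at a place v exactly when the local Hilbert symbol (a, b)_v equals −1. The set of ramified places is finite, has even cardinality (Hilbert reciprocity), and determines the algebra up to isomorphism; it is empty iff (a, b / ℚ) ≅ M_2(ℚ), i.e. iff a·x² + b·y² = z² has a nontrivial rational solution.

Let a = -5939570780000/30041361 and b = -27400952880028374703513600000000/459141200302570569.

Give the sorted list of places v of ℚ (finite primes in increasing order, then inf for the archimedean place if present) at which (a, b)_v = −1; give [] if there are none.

(a, b) ≡ (-433862, -3034) mod (ℚ^×)²; places V = {2, 3, 5, 7, 11, 13, 29, 37, 41, ∞}.
(a,b)_11: α=1, u≡1; β=2, v≡8 (mod 11); (1|11)=+1, (8|11)=-1; sign (−1)^0·+1^2·-1^1 = -1.
(a,b)_41: α=1, u≡2; β=3, v≡2 (mod 41); (2|41)=+1, (2|41)=+1; sign (−1)^0·+1^3·+1^1 = +1.
(a,b)_29: α=-2, u≡1; β=-6, v≡2 (mod 29); (1|29)=+1, (2|29)=-1; sign (−1)^0·+1^-6·-1^-2 = +1.
(a,b)_37: α=3, u≡16; β=7, v≡19 (mod 37); (16|37)=+1, (19|37)=-1; sign (−1)^0·+1^7·-1^3 = -1.
(a,b)_5: α=4, u≡2; β=8, v≡1 (mod 5); (2|5)=-1, (1|5)=+1; sign (−1)^0·-1^8·+1^4 = +1.
(a,b)_13: α=1, u≡10; β=2, v≡6 (mod 13); (10|13)=+1, (6|13)=-1; sign (−1)^0·+1^2·-1^1 = -1.
(a,b)_∞: sgn(-433862)=−, sgn(-3034)=−, so -1.
(a,b)_7: α=-2, u≡3; β=-6, v≡2 (mod 7); (3|7)=-1, (2|7)=+1; sign (−1)^0·-1^-6·+1^-2 = +1.
(a,b)_2: α=5, β=19; u≡5, v≡3 (mod 8); ε(u)ε(v)=0·1, αω(v)=5·1, βω(u)=19·1; sum ≡ 0  ⇒  +1.
(a,b)_3: α=-6, u≡1; β=-8, v≡2 (mod 3); (1|3)=+1, (2|3)=-1; sign (−1)^0·+1^-8·-1^-6 = +1.
|Ram(-433862, -3034)| = 4, even; anisotropic at {11, 13, 37, ∞}.

[11, 13, 37, inf]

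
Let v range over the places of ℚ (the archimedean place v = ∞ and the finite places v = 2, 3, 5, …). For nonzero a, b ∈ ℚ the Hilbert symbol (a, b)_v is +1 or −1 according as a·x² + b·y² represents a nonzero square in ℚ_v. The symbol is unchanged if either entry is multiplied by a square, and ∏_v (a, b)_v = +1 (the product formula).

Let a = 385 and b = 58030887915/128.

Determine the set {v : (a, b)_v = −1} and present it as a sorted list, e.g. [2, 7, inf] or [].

(a, b) ≡ (385, 1430) mod (ℚ^×)²; places V = {2, 3, 5, 7, 11, 13, ∞}.
(a,b)_3: α=0, u≡1; β=4, v≡2 (mod 3); (1|3)=+1, (2|3)=-1; sign (−1)^0·+1^4·-1^0 = +1.
(a,b)_11: α=1, u≡2; β=3, v≡9 (mod 11); (2|11)=-1, (9|11)=+1; sign (−1)^1·-1^3·+1^1 = +1.
(a,b)_5: α=1, u≡2; β=1, v≡1 (mod 5); (2|5)=-1, (1|5)=+1; sign (−1)^0·-1^1·+1^1 = -1.
(a,b)_∞: sgn(385)=+, sgn(1430)=+, so +1.
(a,b)_2: α=0, β=-7; u≡1, v≡3 (mod 8); ε(u)ε(v)=0·1, αω(v)=0·1, βω(u)=-7·0; sum ≡ 0  ⇒  +1.
(a,b)_13: α=0, u≡8; β=3, v≡2 (mod 13); (8|13)=-1, (2|13)=-1; sign (−1)^0·-1^3·-1^0 = -1.
(a,b)_7: α=1, u≡6; β=2, v≡4 (mod 7); (6|7)=-1, (4|7)=+1; sign (−1)^0·-1^2·+1^1 = +1.
|Ram(385, 1430)| = 2, even; anisotropic at {5, 13}.

[5, 13]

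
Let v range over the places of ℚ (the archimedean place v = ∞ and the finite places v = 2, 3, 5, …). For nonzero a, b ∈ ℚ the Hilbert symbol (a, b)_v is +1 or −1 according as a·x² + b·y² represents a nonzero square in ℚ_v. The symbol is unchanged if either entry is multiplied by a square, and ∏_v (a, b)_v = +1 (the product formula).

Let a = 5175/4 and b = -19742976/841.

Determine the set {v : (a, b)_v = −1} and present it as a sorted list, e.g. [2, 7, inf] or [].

[2, 23]

(a, b) ≡ (23, -8569) mod (ℚ^×)²; places V = {2, 3, 5, 11, 19, 23, 29, 41, ∞}.
(a,b)_3: α=2, u≡2; β=2, v≡2 (mod 3); (2|3)=-1, (2|3)=-1; sign (−1)^0·-1^2·-1^2 = +1.
(a,b)_19: α=0, u≡16; β=1, v≡5 (mod 19); (16|19)=+1, (5|19)=+1; sign (−1)^0·+1^1·+1^0 = +1.
(a,b)_29: α=0, u≡25; β=-2, v≡21 (mod 29); (25|29)=+1, (21|29)=-1; sign (−1)^0·+1^-2·-1^0 = +1.
(a,b)_∞: sgn(23)=+, sgn(-8569)=−, so +1.
(a,b)_11: α=0, u≡4; β=1, v≡2 (mod 11); (4|11)=+1, (2|11)=-1; sign (−1)^0·+1^1·-1^0 = +1.
(a,b)_41: α=0, u≡33; β=1, v≡18 (mod 41); (33|41)=+1, (18|41)=+1; sign (−1)^0·+1^1·+1^0 = +1.
(a,b)_5: α=2, u≡3; β=0, v≡4 (mod 5); (3|5)=-1, (4|5)=+1; sign (−1)^0·-1^0·+1^2 = +1.
(a,b)_2: α=-2, β=8; u≡7, v≡7 (mod 8); ε(u)ε(v)=1·1, αω(v)=-2·0, βω(u)=8·0; sum ≡ 1  ⇒  -1.
(a,b)_23: α=1, u≡16; β=0, v≡19 (mod 23); (16|23)=+1, (19|23)=-1; sign (−1)^0·+1^0·-1^1 = -1.
(23, -8569 / ℚ) ramifies at {2, 23}: a division algebra.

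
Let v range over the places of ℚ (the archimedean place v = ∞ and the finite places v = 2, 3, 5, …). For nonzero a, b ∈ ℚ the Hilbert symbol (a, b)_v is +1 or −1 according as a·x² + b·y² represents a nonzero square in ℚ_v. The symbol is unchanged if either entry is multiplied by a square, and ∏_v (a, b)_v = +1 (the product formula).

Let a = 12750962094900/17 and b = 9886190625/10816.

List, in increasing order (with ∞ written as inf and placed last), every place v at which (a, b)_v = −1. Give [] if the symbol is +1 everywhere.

Mod squares: a ≡ 493, b ≡ 1757545. Check v ∈ {∞, 2, 3, 5, 13, 17, 23, 29, 31}.
v=17: a=17^-1·(≡11), b=17^1·(≡13) mod 17; (11|17)=-1, (13|17)=+1; (−1)^{-1·1·8}·(-1)^1·(+1)^-1 = -1.
v=13: a=13^0·(≡4), b=13^-2·(≡1) mod 13; (4|13)=+1, (1|13)=+1; (−1)^{0·-2·6}·(+1)^-2·(+1)^0 = +1.
v=∞: 493 > 0 and 1757545 > 0  ⇒  (a,b)_∞ = +1.
v=23: a=23^2·(≡17), b=23^1·(≡8) mod 23; (17|23)=-1, (8|23)=+1; (−1)^{2·1·11}·(-1)^1·(+1)^2 = -1.
v=31: a=31^4·(≡18), b=31^1·(≡29) mod 31; (18|31)=+1, (29|31)=-1; (−1)^{4·1·15}·(+1)^1·(-1)^4 = +1.
v=5: a=5^2·(≡3), b=5^5·(≡1) mod 5; (3|5)=-1, (1|5)=+1; (−1)^{2·5·2}·(-1)^5·(+1)^2 = -1.
v=29: a=29^1·(≡10), b=29^1·(≡24) mod 29; (10|29)=-1, (24|29)=+1; (−1)^{1·1·14}·(-1)^1·(+1)^1 = -1.
v=2: v_2(a)=2, v_2(b)=-6; units ≡ 5, 1 (mod 8); ε·ε+αω+βω = 0·0+2·0+-6·1 ≡ 0  ⇒  (a,b)_2 = +1.
v=3: a=3^2·(≡1), b=3^2·(≡1) mod 3; (1|3)=+1, (1|3)=+1; (−1)^{2·2·1}·(+1)^2·(+1)^2 = +1.
(493, 1757545 / ℚ) ramifies at {5, 17, 23, 29}: a division algebra.

[5, 17, 23, 29]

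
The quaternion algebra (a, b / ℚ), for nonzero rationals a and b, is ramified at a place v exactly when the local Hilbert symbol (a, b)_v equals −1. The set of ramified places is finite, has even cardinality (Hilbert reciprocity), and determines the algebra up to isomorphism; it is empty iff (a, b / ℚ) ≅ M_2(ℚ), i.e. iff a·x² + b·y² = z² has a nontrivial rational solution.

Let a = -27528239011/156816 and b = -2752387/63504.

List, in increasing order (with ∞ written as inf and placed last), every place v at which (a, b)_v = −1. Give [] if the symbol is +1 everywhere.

Mod squares: a ≡ -98371, b ≡ -43. Check v ∈ {∞, 2, 3, 7, 11, 13, 23, 43, 47}.
v=13: a=13^1·(≡1), b=13^0·(≡1) mod 13; (1|13)=+1, (1|13)=+1; (−1)^{1·0·6}·(+1)^0·(+1)^1 = +1.
v=2: v_2(a)=-4, v_2(b)=-4; units ≡ 5, 5 (mod 8); ε·ε+αω+βω = 0·0+-4·1+-4·1 ≡ 0  ⇒  (a,b)_2 = +1.
v=3: a=3^-4·(≡2), b=3^-4·(≡2) mod 3; (2|3)=-1, (2|3)=-1; (−1)^{-4·-4·1}·(-1)^-4·(-1)^-4 = +1.
v=11: a=11^-2·(≡10), b=11^2·(≡1) mod 11; (10|11)=-1, (1|11)=+1; (−1)^{-2·2·5}·(-1)^2·(+1)^-2 = +1.
v=43: a=43^0·(≡25), b=43^1·(≡22) mod 43; (25|43)=+1, (22|43)=-1; (−1)^{0·1·21}·(+1)^1·(-1)^0 = +1.
v=7: a=7^1·(≡3), b=7^-2·(≡6) mod 7; (3|7)=-1, (6|7)=-1; (−1)^{1·-2·3}·(-1)^-2·(-1)^1 = -1.
v=47: a=47^1·(≡38), b=47^0·(≡24) mod 47; (38|47)=-1, (24|47)=+1; (−1)^{1·0·23}·(-1)^0·(+1)^1 = +1.
v=23: a=23^5·(≡12), b=23^2·(≡18) mod 23; (12|23)=+1, (18|23)=+1; (−1)^{5·2·11}·(+1)^2·(+1)^5 = +1.
v=∞: -98371 < 0 and -43 < 0  ⇒  (a,b)_∞ = -1.
Ram(-98371, -43) = {7, ∞}; no ℚ_7-point on the conic.

[7, inf]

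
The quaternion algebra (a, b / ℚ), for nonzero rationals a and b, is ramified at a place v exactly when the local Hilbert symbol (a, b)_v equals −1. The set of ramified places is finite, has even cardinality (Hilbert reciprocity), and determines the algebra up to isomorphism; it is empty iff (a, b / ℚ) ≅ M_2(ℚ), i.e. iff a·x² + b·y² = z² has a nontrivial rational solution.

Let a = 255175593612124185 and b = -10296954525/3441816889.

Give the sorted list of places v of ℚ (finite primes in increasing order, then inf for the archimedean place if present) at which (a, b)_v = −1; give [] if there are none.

(a, b) ≡ (10140585, -14421) mod (ℚ^×)²; places V = {2, 3, 5, 7, 11, 13, 17, 19, 23, 29, ∞}.
(a,b)_23: α=3, u≡3; β=1, v≡17 (mod 23); (3|23)=+1, (17|23)=-1; sign (−1)^1·+1^1·-1^3 = +1.
(a,b)_19: α=3, u≡16; β=1, v≡4 (mod 19); (16|19)=+1, (4|19)=+1; sign (−1)^1·+1^1·+1^3 = -1.
(a,b)_29: α=0, u≡10; β=-2, v≡11 (mod 29); (10|29)=-1, (11|29)=-1; sign (−1)^0·-1^-2·-1^0 = +1.
(a,b)_3: α=3, u≡2; β=1, v≡2 (mod 3); (2|3)=-1, (2|3)=-1; sign (−1)^1·-1^1·-1^3 = -1.
(a,b)_11: α=4, u≡5; β=1, v≡5 (mod 11); (5|11)=+1, (5|11)=+1; sign (−1)^0·+1^1·+1^4 = +1.
(a,b)_17: α=1, u≡8; β=-4, v≡11 (mod 17); (8|17)=+1, (11|17)=-1; sign (−1)^0·+1^-4·-1^1 = -1.
(a,b)_∞: sgn(10140585)=+, sgn(-14421)=−, so +1.
(a,b)_13: α=1, u≡7; β=4, v≡1 (mod 13); (7|13)=-1, (1|13)=+1; sign (−1)^0·-1^4·+1^1 = +1.
(a,b)_2: α=0, β=0; u≡1, v≡3 (mod 8); ε(u)ε(v)=0·1, αω(v)=0·1, βω(u)=0·0; sum ≡ 0  ⇒  +1.
(a,b)_7: α=1, u≡3; β=-2, v≡6 (mod 7); (3|7)=-1, (6|7)=-1; sign (−1)^0·-1^-2·-1^1 = -1.
(a,b)_5: α=1, u≡2; β=2, v≡1 (mod 5); (2|5)=-1, (1|5)=+1; sign (−1)^0·-1^2·+1^1 = +1.
Ram(10140585, -14421) = {3, 7, 17, 19}; no ℚ_3-point on the conic.

[3, 7, 17, 19]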